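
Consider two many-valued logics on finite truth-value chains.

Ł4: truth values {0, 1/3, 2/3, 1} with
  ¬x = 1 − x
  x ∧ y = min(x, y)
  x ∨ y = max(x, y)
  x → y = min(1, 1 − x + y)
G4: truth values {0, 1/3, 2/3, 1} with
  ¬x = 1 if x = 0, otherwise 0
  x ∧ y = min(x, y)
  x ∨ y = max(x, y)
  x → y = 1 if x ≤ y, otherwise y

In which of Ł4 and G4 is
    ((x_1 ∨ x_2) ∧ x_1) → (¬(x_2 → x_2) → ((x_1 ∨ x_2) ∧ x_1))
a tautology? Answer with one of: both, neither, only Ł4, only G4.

In Ł4: every assignment gives 1 — tautology.
In G4: every assignment gives 1 — tautology.

both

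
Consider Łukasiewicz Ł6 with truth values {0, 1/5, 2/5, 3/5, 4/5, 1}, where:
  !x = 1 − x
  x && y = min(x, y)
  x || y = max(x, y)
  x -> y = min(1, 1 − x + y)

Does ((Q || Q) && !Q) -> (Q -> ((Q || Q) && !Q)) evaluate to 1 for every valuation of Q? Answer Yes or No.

Yes

Q = 0 ↦ 1
Q = 1/5 ↦ 1
Q = 2/5 ↦ 1
Q = 3/5 ↦ 1
Q = 4/5 ↦ 1
Q = 1 ↦ 1
Every assignment gives a value ≥ 1.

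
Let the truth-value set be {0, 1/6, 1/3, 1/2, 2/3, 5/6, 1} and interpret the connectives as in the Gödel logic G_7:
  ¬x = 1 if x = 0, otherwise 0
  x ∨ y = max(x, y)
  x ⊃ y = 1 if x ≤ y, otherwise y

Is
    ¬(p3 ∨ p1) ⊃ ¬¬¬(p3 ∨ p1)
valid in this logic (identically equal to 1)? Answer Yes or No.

At p1 = 1/3, p3 = 1/6, for instance:
p3 ∨ p1 = 1/6 ∨ 1/3 = 1/3
¬(p3 ∨ p1) = ¬1/3 = 0
¬¬(p3 ∨ p1) = ¬0 = 1
¬¬¬(p3 ∨ p1) = ¬1 = 0
¬(p3 ∨ p1) ⊃ ¬¬¬(p3 ∨ p1) = 0 ⊃ 0 = 1
and checking the remaining 48 assignments likewise gives ≥ 1 in every case.

Yes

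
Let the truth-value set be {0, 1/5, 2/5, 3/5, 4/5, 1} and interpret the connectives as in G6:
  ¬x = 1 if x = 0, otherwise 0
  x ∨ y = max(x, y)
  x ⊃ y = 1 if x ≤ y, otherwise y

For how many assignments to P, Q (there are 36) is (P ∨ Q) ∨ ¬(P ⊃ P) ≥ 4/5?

20

value 1: 11 assignments (counts)
value 4/5: 9 assignments (counts)
value 3/5: 7 assignments
value 2/5: 5 assignments
value 1/5: 3 assignments
value 0: 1 assignment
So 20 of the 36 assignments meet the threshold.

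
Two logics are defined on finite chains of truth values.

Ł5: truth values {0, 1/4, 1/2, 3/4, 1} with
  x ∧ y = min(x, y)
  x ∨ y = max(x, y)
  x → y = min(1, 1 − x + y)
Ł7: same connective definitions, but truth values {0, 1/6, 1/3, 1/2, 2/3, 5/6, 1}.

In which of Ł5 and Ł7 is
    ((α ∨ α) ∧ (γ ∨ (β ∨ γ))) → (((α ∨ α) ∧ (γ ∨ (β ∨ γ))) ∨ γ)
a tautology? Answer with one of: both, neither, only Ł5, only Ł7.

In Ł5: every assignment gives 1 — tautology.
In Ł7: every assignment gives 1 — tautology.

both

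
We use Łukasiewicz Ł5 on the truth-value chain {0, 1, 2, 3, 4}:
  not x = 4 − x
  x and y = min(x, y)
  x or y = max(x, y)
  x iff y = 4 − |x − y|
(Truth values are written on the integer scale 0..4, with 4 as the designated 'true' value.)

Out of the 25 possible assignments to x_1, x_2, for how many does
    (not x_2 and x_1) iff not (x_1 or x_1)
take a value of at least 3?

value 4: 5 assignments (counts)
value 3: 4 assignments (counts)
value 2: 8 assignments
value 1: 2 assignments
value 0: 6 assignments
So 9 of the 25 assignments meet the threshold.

9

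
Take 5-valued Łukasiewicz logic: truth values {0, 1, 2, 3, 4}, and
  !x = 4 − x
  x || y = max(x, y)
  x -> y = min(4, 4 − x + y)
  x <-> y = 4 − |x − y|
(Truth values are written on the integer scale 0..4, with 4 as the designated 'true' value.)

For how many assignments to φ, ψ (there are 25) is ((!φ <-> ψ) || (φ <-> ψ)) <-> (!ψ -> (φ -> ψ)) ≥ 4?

value 4: 9 assignments (counts)
value 3: 11 assignments
value 2: 4 assignments
value 0: 1 assignment
So 9 of the 25 assignments meet the threshold.

9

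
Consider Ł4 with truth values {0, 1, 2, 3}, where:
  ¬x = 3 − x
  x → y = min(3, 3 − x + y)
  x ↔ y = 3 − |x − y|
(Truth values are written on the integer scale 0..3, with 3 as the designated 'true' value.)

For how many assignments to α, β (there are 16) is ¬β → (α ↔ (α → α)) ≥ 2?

α = 0, β = 0 ↦ 0  <
α = 0, β = 1 ↦ 1  <
α = 0, β = 2 ↦ 2  ≥
α = 0, β = 3 ↦ 3  ≥
α = 1, β = 0 ↦ 1  <
α = 1, β = 1 ↦ 2  ≥
α = 1, β = 2 ↦ 3  ≥
α = 1, β = 3 ↦ 3  ≥
α = 2, β = 0 ↦ 2  ≥
α = 2, β = 1 ↦ 3  ≥
α = 2, β = 2 ↦ 3  ≥
α = 2, β = 3 ↦ 3  ≥
α = 3, β = 0 ↦ 3  ≥
α = 3, β = 1 ↦ 3  ≥
α = 3, β = 2 ↦ 3  ≥
α = 3, β = 3 ↦ 3  ≥
So 13 of the 16 assignments meet the threshold.

13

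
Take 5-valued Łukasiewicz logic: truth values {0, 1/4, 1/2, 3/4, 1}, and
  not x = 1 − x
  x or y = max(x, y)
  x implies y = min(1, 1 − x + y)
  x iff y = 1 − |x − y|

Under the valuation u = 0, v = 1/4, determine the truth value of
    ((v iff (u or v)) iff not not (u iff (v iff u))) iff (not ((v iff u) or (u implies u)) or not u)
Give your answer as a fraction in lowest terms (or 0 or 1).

u or v = 0 or 1/4 = 1/4
v iff (u or v) = 1/4 iff 1/4 = 1
v iff u = 1/4 iff 0 = 3/4
u iff (v iff u) = 0 iff 3/4 = 1/4
not (u iff (v iff u)) = not 1/4 = 3/4
not not (u iff (v iff u)) = not 3/4 = 1/4
(v iff (u or v)) iff not not (u iff (v iff u)) = 1 iff 1/4 = 1/4
v iff u = 1/4 iff 0 = 3/4
u implies u = 0 implies 0 = 1
(v iff u) or (u implies u) = 3/4 or 1 = 1
not ((v iff u) or (u implies u)) = not 1 = 0
not u = not 0 = 1
not ((v iff u) or (u implies u)) or not u = 0 or 1 = 1
((v iff (u or v)) iff not not (u iff (v iff u))) iff (not ((v iff u) or (u implies u)) or not u) = 1/4 iff 1 = 1/4

1/4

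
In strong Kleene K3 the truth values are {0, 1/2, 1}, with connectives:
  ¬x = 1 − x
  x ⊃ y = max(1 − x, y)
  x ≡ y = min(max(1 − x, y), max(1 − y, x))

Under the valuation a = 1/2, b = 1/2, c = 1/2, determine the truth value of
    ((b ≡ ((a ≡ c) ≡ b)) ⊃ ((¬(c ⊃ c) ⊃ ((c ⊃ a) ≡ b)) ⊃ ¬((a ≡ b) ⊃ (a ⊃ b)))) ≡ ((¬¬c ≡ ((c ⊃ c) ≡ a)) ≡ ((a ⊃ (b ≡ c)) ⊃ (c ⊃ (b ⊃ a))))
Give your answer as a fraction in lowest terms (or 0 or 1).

a ≡ c = 1/2 ≡ 1/2 = 1/2
(a ≡ c) ≡ b = 1/2 ≡ 1/2 = 1/2
b ≡ ((a ≡ c) ≡ b) = 1/2 ≡ 1/2 = 1/2
c ⊃ c = 1/2 ⊃ 1/2 = 1/2
¬(c ⊃ c) = ¬1/2 = 1/2
c ⊃ a = 1/2 ⊃ 1/2 = 1/2
(c ⊃ a) ≡ b = 1/2 ≡ 1/2 = 1/2
¬(c ⊃ c) ⊃ ((c ⊃ a) ≡ b) = 1/2 ⊃ 1/2 = 1/2
a ≡ b = 1/2 ≡ 1/2 = 1/2
a ⊃ b = 1/2 ⊃ 1/2 = 1/2
(a ≡ b) ⊃ (a ⊃ b) = 1/2 ⊃ 1/2 = 1/2
¬((a ≡ b) ⊃ (a ⊃ b)) = ¬1/2 = 1/2
(¬(c ⊃ c) ⊃ ((c ⊃ a) ≡ b)) ⊃ ¬((a ≡ b) ⊃ (a ⊃ b)) = 1/2 ⊃ 1/2 = 1/2
(b ≡ ((a ≡ c) ≡ b)) ⊃ ((¬(c ⊃ c) ⊃ ((c ⊃ a) ≡ b)) ⊃ ¬((a ≡ b) ⊃ (a ⊃ b))) = 1/2 ⊃ 1/2 = 1/2
¬c = ¬1/2 = 1/2
¬¬c = ¬1/2 = 1/2
c ⊃ c = 1/2 ⊃ 1/2 = 1/2
(c ⊃ c) ≡ a = 1/2 ≡ 1/2 = 1/2
¬¬c ≡ ((c ⊃ c) ≡ a) = 1/2 ≡ 1/2 = 1/2
b ≡ c = 1/2 ≡ 1/2 = 1/2
a ⊃ (b ≡ c) = 1/2 ⊃ 1/2 = 1/2
b ⊃ a = 1/2 ⊃ 1/2 = 1/2
c ⊃ (b ⊃ a) = 1/2 ⊃ 1/2 = 1/2
(a ⊃ (b ≡ c)) ⊃ (c ⊃ (b ⊃ a)) = 1/2 ⊃ 1/2 = 1/2
(¬¬c ≡ ((c ⊃ c) ≡ a)) ≡ ((a ⊃ (b ≡ c)) ⊃ (c ⊃ (b ⊃ a))) = 1/2 ≡ 1/2 = 1/2
((b ≡ ((a ≡ c) ≡ b)) ⊃ ((¬(c ⊃ c) ⊃ ((c ⊃ a) ≡ b)) ⊃ ¬((a ≡ b) ⊃ (a ⊃ b)))) ≡ ((¬¬c ≡ ((c ⊃ c) ≡ a)) ≡ ((a ⊃ (b ≡ c)) ⊃ (c ⊃ (b ⊃ a)))) = 1/2 ≡ 1/2 = 1/2

1/2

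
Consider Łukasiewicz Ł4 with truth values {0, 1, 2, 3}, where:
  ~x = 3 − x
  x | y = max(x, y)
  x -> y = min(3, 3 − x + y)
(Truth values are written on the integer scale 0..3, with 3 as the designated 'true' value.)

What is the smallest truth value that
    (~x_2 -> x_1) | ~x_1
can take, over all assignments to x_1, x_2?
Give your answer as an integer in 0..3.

Take x_1 = 1, x_2 = 0:
~x_2 = ~0 = 3
~x_2 -> x_1 = 3 -> 1 = 1
~x_1 = ~1 = 2
(~x_2 -> x_1) | ~x_1 = 1 | 2 = 2
No assignment yields a value below 2, so this is the minimum.

2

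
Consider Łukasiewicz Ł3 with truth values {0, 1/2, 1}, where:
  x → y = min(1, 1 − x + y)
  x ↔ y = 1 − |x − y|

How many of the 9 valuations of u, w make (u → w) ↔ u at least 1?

u = 0, w = 0 ↦ 0  <
u = 0, w = 1/2 ↦ 0  <
u = 0, w = 1 ↦ 0  <
u = 1/2, w = 0 ↦ 1  ≥
u = 1/2, w = 1/2 ↦ 1/2  <
u = 1/2, w = 1 ↦ 1/2  <
u = 1, w = 0 ↦ 0  <
u = 1, w = 1/2 ↦ 1/2  <
u = 1, w = 1 ↦ 1  ≥
So 2 of the 9 assignments meet the threshold.

2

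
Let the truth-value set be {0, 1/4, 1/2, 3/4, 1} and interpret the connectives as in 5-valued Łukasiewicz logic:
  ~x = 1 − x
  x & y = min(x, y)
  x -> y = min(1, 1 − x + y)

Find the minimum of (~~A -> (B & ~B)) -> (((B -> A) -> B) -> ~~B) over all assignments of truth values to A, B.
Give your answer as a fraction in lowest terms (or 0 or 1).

1/2

Take A = 0, B = 1/2:
~A = ~0 = 1
~~A = ~1 = 0
~B = ~1/2 = 1/2
B & ~B = 1/2 & 1/2 = 1/2
~~A -> (B & ~B) = 0 -> 1/2 = 1
B -> A = 1/2 -> 0 = 1/2
(B -> A) -> B = 1/2 -> 1/2 = 1
~B = ~1/2 = 1/2
~~B = ~1/2 = 1/2
((B -> A) -> B) -> ~~B = 1 -> 1/2 = 1/2
(~~A -> (B & ~B)) -> (((B -> A) -> B) -> ~~B) = 1 -> 1/2 = 1/2
No assignment yields a value below 1/2, so this is the minimum.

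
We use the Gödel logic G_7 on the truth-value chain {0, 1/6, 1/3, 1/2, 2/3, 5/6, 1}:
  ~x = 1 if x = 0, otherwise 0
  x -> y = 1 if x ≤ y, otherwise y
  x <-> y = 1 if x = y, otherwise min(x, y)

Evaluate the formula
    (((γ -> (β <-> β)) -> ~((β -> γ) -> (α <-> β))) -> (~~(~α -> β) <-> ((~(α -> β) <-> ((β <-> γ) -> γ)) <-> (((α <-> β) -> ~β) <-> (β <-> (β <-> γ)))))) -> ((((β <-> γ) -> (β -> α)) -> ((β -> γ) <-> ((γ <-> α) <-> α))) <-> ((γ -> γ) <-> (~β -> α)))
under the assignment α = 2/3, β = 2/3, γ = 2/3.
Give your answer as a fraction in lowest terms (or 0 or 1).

β <-> β = 2/3 <-> 2/3 = 1
γ -> (β <-> β) = 2/3 -> 1 = 1
β -> γ = 2/3 -> 2/3 = 1
α <-> β = 2/3 <-> 2/3 = 1
(β -> γ) -> (α <-> β) = 1 -> 1 = 1
~((β -> γ) -> (α <-> β)) = ~1 = 0
(γ -> (β <-> β)) -> ~((β -> γ) -> (α <-> β)) = 1 -> 0 = 0
~α = ~2/3 = 0
~α -> β = 0 -> 2/3 = 1
~(~α -> β) = ~1 = 0
~~(~α -> β) = ~0 = 1
α -> β = 2/3 -> 2/3 = 1
~(α -> β) = ~1 = 0
β <-> γ = 2/3 <-> 2/3 = 1
(β <-> γ) -> γ = 1 -> 2/3 = 2/3
~(α -> β) <-> ((β <-> γ) -> γ) = 0 <-> 2/3 = 0
α <-> β = 2/3 <-> 2/3 = 1
~β = ~2/3 = 0
(α <-> β) -> ~β = 1 -> 0 = 0
β <-> γ = 2/3 <-> 2/3 = 1
β <-> (β <-> γ) = 2/3 <-> 1 = 2/3
((α <-> β) -> ~β) <-> (β <-> (β <-> γ)) = 0 <-> 2/3 = 0
(~(α -> β) <-> ((β <-> γ) -> γ)) <-> (((α <-> β) -> ~β) <-> (β <-> (β <-> γ))) = 0 <-> 0 = 1
~~(~α -> β) <-> ((~(α -> β) <-> ((β <-> γ) -> γ)) <-> (((α <-> β) -> ~β) <-> (β <-> (β <-> γ)))) = 1 <-> 1 = 1
((γ -> (β <-> β)) -> ~((β -> γ) -> (α <-> β))) -> (~~(~α -> β) <-> ((~(α -> β) <-> ((β <-> γ) -> γ)) <-> (((α <-> β) -> ~β) <-> (β <-> (β <-> γ))))) = 0 -> 1 = 1
β <-> γ = 2/3 <-> 2/3 = 1
β -> α = 2/3 -> 2/3 = 1
(β <-> γ) -> (β -> α) = 1 -> 1 = 1
β -> γ = 2/3 -> 2/3 = 1
γ <-> α = 2/3 <-> 2/3 = 1
(γ <-> α) <-> α = 1 <-> 2/3 = 2/3
(β -> γ) <-> ((γ <-> α) <-> α) = 1 <-> 2/3 = 2/3
((β <-> γ) -> (β -> α)) -> ((β -> γ) <-> ((γ <-> α) <-> α)) = 1 -> 2/3 = 2/3
γ -> γ = 2/3 -> 2/3 = 1
~β = ~2/3 = 0
~β -> α = 0 -> 2/3 = 1
(γ -> γ) <-> (~β -> α) = 1 <-> 1 = 1
(((β <-> γ) -> (β -> α)) -> ((β -> γ) <-> ((γ <-> α) <-> α))) <-> ((γ -> γ) <-> (~β -> α)) = 2/3 <-> 1 = 2/3
(((γ -> (β <-> β)) -> ~((β -> γ) -> (α <-> β))) -> (~~(~α -> β) <-> ((~(α -> β) <-> ((β <-> γ) -> γ)) <-> (((α <-> β) -> ~β) <-> (β <-> (β <-> γ)))))) -> ((((β <-> γ) -> (β -> α)) -> ((β -> γ) <-> ((γ <-> α) <-> α))) <-> ((γ -> γ) <-> (~β -> α))) = 1 -> 2/3 = 2/3

2/3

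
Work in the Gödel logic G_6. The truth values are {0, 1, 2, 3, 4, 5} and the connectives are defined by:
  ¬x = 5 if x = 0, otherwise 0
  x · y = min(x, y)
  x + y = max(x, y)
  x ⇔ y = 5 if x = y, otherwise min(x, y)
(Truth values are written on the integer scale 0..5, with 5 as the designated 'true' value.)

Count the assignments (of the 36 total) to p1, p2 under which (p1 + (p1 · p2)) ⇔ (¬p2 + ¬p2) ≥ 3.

value 5: 6 assignments (counts)
value 4: 1 assignment (counts)
value 3: 1 assignment (counts)
value 2: 1 assignment
value 1: 1 assignment
value 0: 26 assignments
So 8 of the 36 assignments meet the threshold.

8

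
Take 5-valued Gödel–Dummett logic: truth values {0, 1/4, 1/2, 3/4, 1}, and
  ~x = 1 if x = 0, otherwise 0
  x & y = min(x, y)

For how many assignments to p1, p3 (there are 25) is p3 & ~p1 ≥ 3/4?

2

value 1: 1 assignment (counts)
value 3/4: 1 assignment (counts)
value 1/2: 1 assignment
value 1/4: 1 assignment
value 0: 21 assignments
So 2 of the 25 assignments meet the threshold.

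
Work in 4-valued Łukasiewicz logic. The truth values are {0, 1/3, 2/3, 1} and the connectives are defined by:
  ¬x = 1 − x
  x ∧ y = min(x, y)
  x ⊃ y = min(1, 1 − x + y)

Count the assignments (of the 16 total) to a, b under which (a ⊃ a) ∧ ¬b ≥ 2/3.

8

a = 0, b = 0 ↦ 1  ≥
a = 0, b = 1/3 ↦ 2/3  ≥
a = 0, b = 2/3 ↦ 1/3  <
a = 0, b = 1 ↦ 0  <
a = 1/3, b = 0 ↦ 1  ≥
a = 1/3, b = 1/3 ↦ 2/3  ≥
a = 1/3, b = 2/3 ↦ 1/3  <
a = 1/3, b = 1 ↦ 0  <
a = 2/3, b = 0 ↦ 1  ≥
a = 2/3, b = 1/3 ↦ 2/3  ≥
a = 2/3, b = 2/3 ↦ 1/3  <
a = 2/3, b = 1 ↦ 0  <
a = 1, b = 0 ↦ 1  ≥
a = 1, b = 1/3 ↦ 2/3  ≥
a = 1, b = 2/3 ↦ 1/3  <
a = 1, b = 1 ↦ 0  <
So 8 of the 16 assignments meet the threshold.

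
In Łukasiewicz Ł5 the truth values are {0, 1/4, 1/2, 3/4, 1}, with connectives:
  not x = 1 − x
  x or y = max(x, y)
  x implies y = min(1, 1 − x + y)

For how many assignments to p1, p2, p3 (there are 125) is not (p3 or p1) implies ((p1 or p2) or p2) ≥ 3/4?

value 1: 107 assignments (counts)
value 3/4: 8 assignments (counts)
value 1/2: 7 assignments
value 1/4: 2 assignments
value 0: 1 assignment
So 115 of the 125 assignments meet the threshold.

115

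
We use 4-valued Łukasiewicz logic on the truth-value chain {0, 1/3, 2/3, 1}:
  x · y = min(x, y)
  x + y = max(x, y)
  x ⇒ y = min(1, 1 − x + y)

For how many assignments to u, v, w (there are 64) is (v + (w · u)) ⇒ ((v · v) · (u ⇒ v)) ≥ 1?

value 1: 50 assignments (counts)
value 2/3: 9 assignments
value 1/3: 4 assignments
value 0: 1 assignment
So 50 of the 64 assignments meet the threshold.

50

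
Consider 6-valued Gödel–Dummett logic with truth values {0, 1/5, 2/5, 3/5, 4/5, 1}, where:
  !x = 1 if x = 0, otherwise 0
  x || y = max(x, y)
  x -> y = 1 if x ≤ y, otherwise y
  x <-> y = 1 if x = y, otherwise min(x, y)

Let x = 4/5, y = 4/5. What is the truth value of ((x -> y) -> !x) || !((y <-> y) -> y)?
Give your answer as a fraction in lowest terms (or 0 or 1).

0

x -> y = 4/5 -> 4/5 = 1
!x = !4/5 = 0
(x -> y) -> !x = 1 -> 0 = 0
y <-> y = 4/5 <-> 4/5 = 1
(y <-> y) -> y = 1 -> 4/5 = 4/5
!((y <-> y) -> y) = !4/5 = 0
((x -> y) -> !x) || !((y <-> y) -> y) = 0 || 0 = 0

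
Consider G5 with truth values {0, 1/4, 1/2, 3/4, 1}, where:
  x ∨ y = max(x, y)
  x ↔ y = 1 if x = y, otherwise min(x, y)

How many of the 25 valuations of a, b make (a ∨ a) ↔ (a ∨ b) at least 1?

value 1: 15 assignments (counts)
value 3/4: 1 assignment
value 1/2: 2 assignments
value 1/4: 3 assignments
value 0: 4 assignments
So 15 of the 25 assignments meet the threshold.

15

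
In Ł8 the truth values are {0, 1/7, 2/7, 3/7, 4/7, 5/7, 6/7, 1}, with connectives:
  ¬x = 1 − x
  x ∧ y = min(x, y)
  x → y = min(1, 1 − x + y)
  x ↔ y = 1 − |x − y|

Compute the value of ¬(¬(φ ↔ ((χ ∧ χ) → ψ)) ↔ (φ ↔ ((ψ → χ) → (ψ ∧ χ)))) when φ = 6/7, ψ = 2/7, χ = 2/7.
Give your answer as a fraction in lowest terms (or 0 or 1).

χ ∧ χ = 2/7 ∧ 2/7 = 2/7
(χ ∧ χ) → ψ = 2/7 → 2/7 = 1
φ ↔ ((χ ∧ χ) → ψ) = 6/7 ↔ 1 = 6/7
¬(φ ↔ ((χ ∧ χ) → ψ)) = ¬6/7 = 1/7
ψ → χ = 2/7 → 2/7 = 1
ψ ∧ χ = 2/7 ∧ 2/7 = 2/7
(ψ → χ) → (ψ ∧ χ) = 1 → 2/7 = 2/7
φ ↔ ((ψ → χ) → (ψ ∧ χ)) = 6/7 ↔ 2/7 = 3/7
¬(φ ↔ ((χ ∧ χ) → ψ)) ↔ (φ ↔ ((ψ → χ) → (ψ ∧ χ))) = 1/7 ↔ 3/7 = 5/7
¬(¬(φ ↔ ((χ ∧ χ) → ψ)) ↔ (φ ↔ ((ψ → χ) → (ψ ∧ χ)))) = ¬5/7 = 2/7

2/7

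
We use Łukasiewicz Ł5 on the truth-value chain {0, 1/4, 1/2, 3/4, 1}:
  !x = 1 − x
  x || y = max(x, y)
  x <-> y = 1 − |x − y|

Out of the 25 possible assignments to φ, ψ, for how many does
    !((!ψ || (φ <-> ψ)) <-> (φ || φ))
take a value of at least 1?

value 1: 1 assignment (counts)
value 3/4: 3 assignments
value 1/2: 5 assignments
value 1/4: 8 assignments
value 0: 8 assignments
So 1 of the 25 assignments meets the threshold.

1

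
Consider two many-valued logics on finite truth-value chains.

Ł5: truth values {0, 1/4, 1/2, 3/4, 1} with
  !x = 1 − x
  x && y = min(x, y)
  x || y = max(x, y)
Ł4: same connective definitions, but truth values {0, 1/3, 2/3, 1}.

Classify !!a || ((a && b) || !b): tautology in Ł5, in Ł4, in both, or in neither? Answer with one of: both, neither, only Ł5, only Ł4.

In Ł5: at a = 0, b = 1/4 the value is 3/4 — not a tautology.
In Ł4: at a = 0, b = 1/3 the value is 2/3 — not a tautology.

neither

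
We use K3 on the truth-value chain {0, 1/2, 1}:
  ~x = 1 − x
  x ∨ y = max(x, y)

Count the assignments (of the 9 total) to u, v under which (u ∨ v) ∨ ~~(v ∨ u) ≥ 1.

5

u = 0, v = 0 ↦ 0  <
u = 0, v = 1/2 ↦ 1/2  <
u = 0, v = 1 ↦ 1  ≥
u = 1/2, v = 0 ↦ 1/2  <
u = 1/2, v = 1/2 ↦ 1/2  <
u = 1/2, v = 1 ↦ 1  ≥
u = 1, v = 0 ↦ 1  ≥
u = 1, v = 1/2 ↦ 1  ≥
u = 1, v = 1 ↦ 1  ≥
So 5 of the 9 assignments meet the threshold.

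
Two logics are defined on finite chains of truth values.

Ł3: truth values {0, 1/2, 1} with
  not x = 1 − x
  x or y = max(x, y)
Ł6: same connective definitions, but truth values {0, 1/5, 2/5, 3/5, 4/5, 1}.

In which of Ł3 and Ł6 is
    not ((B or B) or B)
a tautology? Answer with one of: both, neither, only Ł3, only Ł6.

In Ł3: at B = 1/2 the value is 1/2 — not a tautology.
In Ł6: at B = 1/5 the value is 4/5 — not a tautology.

neither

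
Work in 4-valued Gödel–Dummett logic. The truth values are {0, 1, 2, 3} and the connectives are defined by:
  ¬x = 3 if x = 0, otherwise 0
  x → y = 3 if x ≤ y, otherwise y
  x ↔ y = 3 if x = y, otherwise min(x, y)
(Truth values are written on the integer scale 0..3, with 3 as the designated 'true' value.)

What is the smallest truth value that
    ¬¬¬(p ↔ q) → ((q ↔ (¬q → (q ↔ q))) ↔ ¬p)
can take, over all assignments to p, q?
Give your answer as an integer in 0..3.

1

Take p = 0, q = 1:
p ↔ q = 0 ↔ 1 = 0
¬(p ↔ q) = ¬0 = 3
¬¬(p ↔ q) = ¬3 = 0
¬¬¬(p ↔ q) = ¬0 = 3
¬q = ¬1 = 0
q ↔ q = 1 ↔ 1 = 3
¬q → (q ↔ q) = 0 → 3 = 3
q ↔ (¬q → (q ↔ q)) = 1 ↔ 3 = 1
¬p = ¬0 = 3
(q ↔ (¬q → (q ↔ q))) ↔ ¬p = 1 ↔ 3 = 1
¬¬¬(p ↔ q) → ((q ↔ (¬q → (q ↔ q))) ↔ ¬p) = 3 → 1 = 1
No assignment yields a value below 1, so this is the minimum.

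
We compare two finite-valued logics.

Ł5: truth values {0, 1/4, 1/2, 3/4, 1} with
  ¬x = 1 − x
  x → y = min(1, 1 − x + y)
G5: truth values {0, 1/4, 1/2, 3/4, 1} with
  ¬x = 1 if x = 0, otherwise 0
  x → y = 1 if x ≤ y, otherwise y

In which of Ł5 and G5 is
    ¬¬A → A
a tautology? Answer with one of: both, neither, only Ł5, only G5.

only Ł5

In Ł5: every assignment gives 1 — tautology.
In G5: at A = 1/4 the value is 1/4 — not a tautology.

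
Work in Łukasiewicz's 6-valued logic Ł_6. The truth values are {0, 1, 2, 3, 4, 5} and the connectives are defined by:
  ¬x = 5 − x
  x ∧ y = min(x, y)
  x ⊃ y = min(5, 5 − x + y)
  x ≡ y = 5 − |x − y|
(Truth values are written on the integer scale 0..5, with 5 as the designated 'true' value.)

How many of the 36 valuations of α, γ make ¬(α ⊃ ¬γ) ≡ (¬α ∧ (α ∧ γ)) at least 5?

value 5: 15 assignments (counts)
value 4: 12 assignments
value 3: 5 assignments
value 2: 2 assignments
value 1: 1 assignment
value 0: 1 assignment
So 15 of the 36 assignments meet the threshold.

15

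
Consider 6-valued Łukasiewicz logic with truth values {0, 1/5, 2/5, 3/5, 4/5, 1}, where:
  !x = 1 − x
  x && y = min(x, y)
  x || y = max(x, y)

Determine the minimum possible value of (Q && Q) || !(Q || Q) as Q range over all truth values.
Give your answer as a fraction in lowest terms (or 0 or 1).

3/5

Take Q = 2/5:
Q && Q = 2/5 && 2/5 = 2/5
Q || Q = 2/5 || 2/5 = 2/5
!(Q || Q) = !2/5 = 3/5
(Q && Q) || !(Q || Q) = 2/5 || 3/5 = 3/5
No assignment yields a value below 3/5, so this is the minimum.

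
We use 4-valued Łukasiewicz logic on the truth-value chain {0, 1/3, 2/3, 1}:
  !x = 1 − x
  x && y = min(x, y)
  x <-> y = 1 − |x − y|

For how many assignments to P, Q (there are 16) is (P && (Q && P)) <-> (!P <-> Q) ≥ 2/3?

P = 0, Q = 0 ↦ 1  ≥
P = 0, Q = 1/3 ↦ 2/3  ≥
P = 0, Q = 2/3 ↦ 1/3  <
P = 0, Q = 1 ↦ 0  <
P = 1/3, Q = 0 ↦ 2/3  ≥
P = 1/3, Q = 1/3 ↦ 2/3  ≥
P = 1/3, Q = 2/3 ↦ 1/3  <
P = 1/3, Q = 1 ↦ 2/3  ≥
P = 2/3, Q = 0 ↦ 1/3  <
P = 2/3, Q = 1/3 ↦ 1/3  <
P = 2/3, Q = 2/3 ↦ 1  ≥
P = 2/3, Q = 1 ↦ 2/3  ≥
P = 1, Q = 0 ↦ 0  <
P = 1, Q = 1/3 ↦ 2/3  ≥
P = 1, Q = 2/3 ↦ 2/3  ≥
P = 1, Q = 1 ↦ 0  <
So 9 of the 16 assignments meet the threshold.

9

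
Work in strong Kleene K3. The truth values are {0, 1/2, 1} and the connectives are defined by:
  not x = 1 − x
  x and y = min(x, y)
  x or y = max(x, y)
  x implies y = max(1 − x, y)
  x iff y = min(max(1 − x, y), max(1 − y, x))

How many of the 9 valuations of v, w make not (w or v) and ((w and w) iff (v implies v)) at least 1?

0

v = 0, w = 0 ↦ 0  <
v = 0, w = 1/2 ↦ 1/2  <
v = 0, w = 1 ↦ 0  <
v = 1/2, w = 0 ↦ 1/2  <
v = 1/2, w = 1/2 ↦ 1/2  <
v = 1/2, w = 1 ↦ 0  <
v = 1, w = 0 ↦ 0  <
v = 1, w = 1/2 ↦ 0  <
v = 1, w = 1 ↦ 0  <
So 0 of the 9 assignments meet the threshold.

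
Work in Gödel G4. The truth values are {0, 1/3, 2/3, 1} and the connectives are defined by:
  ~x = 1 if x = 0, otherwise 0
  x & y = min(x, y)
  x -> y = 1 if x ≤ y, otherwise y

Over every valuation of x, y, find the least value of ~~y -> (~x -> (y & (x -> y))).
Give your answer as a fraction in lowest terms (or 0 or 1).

1/3

Take x = 0, y = 1/3:
~y = ~1/3 = 0
~~y = ~0 = 1
~x = ~0 = 1
x -> y = 0 -> 1/3 = 1
y & (x -> y) = 1/3 & 1 = 1/3
~x -> (y & (x -> y)) = 1 -> 1/3 = 1/3
~~y -> (~x -> (y & (x -> y))) = 1 -> 1/3 = 1/3
No assignment yields a value below 1/3, so this is the minimum.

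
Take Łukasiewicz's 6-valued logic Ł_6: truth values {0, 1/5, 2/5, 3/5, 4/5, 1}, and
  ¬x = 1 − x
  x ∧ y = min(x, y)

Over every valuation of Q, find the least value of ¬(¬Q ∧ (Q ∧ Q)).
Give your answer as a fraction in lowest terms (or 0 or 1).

Take Q = 2/5:
¬Q = ¬2/5 = 3/5
Q ∧ Q = 2/5 ∧ 2/5 = 2/5
¬Q ∧ (Q ∧ Q) = 3/5 ∧ 2/5 = 2/5
¬(¬Q ∧ (Q ∧ Q)) = ¬2/5 = 3/5
No assignment yields a value below 3/5, so this is the minimum.

3/5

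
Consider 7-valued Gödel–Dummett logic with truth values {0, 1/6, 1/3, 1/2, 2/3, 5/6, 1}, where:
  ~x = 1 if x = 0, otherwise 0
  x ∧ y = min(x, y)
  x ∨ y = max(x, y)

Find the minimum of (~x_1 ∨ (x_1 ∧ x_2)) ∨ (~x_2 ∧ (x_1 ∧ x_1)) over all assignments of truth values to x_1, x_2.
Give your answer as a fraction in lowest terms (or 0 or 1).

Take x_1 = 1/6, x_2 = 0:
~x_1 = ~1/6 = 0
x_1 ∧ x_2 = 1/6 ∧ 0 = 0
~x_1 ∨ (x_1 ∧ x_2) = 0 ∨ 0 = 0
~x_2 = ~0 = 1
x_1 ∧ x_1 = 1/6 ∧ 1/6 = 1/6
~x_2 ∧ (x_1 ∧ x_1) = 1 ∧ 1/6 = 1/6
(~x_1 ∨ (x_1 ∧ x_2)) ∨ (~x_2 ∧ (x_1 ∧ x_1)) = 0 ∨ 1/6 = 1/6
No assignment yields a value below 1/6, so this is the minimum.

1/6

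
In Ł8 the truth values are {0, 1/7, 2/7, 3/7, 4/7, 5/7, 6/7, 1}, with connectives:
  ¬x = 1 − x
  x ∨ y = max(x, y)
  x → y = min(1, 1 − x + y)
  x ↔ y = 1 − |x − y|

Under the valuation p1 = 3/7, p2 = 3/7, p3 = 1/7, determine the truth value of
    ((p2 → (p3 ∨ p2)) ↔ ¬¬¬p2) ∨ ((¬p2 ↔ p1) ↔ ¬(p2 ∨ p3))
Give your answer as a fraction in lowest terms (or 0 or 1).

p3 ∨ p2 = 1/7 ∨ 3/7 = 3/7
p2 → (p3 ∨ p2) = 3/7 → 3/7 = 1
¬p2 = ¬3/7 = 4/7
¬¬p2 = ¬4/7 = 3/7
¬¬¬p2 = ¬3/7 = 4/7
(p2 → (p3 ∨ p2)) ↔ ¬¬¬p2 = 1 ↔ 4/7 = 4/7
¬p2 = ¬3/7 = 4/7
¬p2 ↔ p1 = 4/7 ↔ 3/7 = 6/7
p2 ∨ p3 = 3/7 ∨ 1/7 = 3/7
¬(p2 ∨ p3) = ¬3/7 = 4/7
(¬p2 ↔ p1) ↔ ¬(p2 ∨ p3) = 6/7 ↔ 4/7 = 5/7
((p2 → (p3 ∨ p2)) ↔ ¬¬¬p2) ∨ ((¬p2 ↔ p1) ↔ ¬(p2 ∨ p3)) = 4/7 ∨ 5/7 = 5/7

5/7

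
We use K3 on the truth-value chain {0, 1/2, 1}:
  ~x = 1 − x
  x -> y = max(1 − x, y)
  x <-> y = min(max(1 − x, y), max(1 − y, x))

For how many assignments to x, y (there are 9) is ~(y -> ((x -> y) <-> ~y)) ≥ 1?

3

x = 0, y = 0 ↦ 0  <
x = 0, y = 1/2 ↦ 1/2  <
x = 0, y = 1 ↦ 1  ≥
x = 1/2, y = 0 ↦ 0  <
x = 1/2, y = 1/2 ↦ 1/2  <
x = 1/2, y = 1 ↦ 1  ≥
x = 1, y = 0 ↦ 0  <
x = 1, y = 1/2 ↦ 1/2  <
x = 1, y = 1 ↦ 1  ≥
So 3 of the 9 assignments meet the threshold.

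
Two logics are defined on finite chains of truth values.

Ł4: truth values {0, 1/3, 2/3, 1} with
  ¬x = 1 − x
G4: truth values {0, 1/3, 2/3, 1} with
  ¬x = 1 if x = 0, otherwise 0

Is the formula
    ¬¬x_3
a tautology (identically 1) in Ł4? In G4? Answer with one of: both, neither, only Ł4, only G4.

neither

In Ł4: at x_3 = 0 the value is 0 — not a tautology.
In G4: at x_3 = 0 the value is 0 — not a tautology.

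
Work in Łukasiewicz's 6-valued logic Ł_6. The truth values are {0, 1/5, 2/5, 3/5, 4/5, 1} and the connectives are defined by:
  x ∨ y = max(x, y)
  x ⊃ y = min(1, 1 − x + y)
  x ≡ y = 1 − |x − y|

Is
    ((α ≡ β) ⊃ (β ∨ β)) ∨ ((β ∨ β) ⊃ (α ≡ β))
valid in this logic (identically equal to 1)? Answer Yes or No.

At α = 3/5, β = 2/5, for instance:
α ≡ β = 3/5 ≡ 2/5 = 4/5
β ∨ β = 2/5 ∨ 2/5 = 2/5
(α ≡ β) ⊃ (β ∨ β) = 4/5 ⊃ 2/5 = 3/5
(β ∨ β) ⊃ (α ≡ β) = 2/5 ⊃ 4/5 = 1
((α ≡ β) ⊃ (β ∨ β)) ∨ ((β ∨ β) ⊃ (α ≡ β)) = 3/5 ∨ 1 = 1
and checking the remaining 35 assignments likewise gives ≥ 1 in every case.

Yes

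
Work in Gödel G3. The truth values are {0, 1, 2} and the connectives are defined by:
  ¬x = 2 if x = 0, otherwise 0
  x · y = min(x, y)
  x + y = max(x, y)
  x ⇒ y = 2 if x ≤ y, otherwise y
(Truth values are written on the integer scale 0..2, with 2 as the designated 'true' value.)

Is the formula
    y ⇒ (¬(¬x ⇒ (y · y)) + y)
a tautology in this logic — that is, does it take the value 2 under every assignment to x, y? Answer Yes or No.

Yes

x = 0, y = 0 ↦ 2
x = 0, y = 1 ↦ 2
x = 0, y = 2 ↦ 2
x = 1, y = 0 ↦ 2
x = 1, y = 1 ↦ 2
x = 1, y = 2 ↦ 2
x = 2, y = 0 ↦ 2
x = 2, y = 1 ↦ 2
x = 2, y = 2 ↦ 2
Every assignment gives a value ≥ 2.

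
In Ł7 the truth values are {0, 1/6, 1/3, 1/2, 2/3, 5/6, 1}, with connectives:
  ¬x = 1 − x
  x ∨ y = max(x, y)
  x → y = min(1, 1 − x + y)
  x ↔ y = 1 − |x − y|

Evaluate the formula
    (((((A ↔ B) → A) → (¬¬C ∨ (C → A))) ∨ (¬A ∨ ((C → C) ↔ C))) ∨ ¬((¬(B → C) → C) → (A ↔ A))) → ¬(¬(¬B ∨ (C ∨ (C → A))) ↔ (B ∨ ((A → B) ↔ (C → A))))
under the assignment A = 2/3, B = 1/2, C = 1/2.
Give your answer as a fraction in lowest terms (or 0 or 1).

5/6

A ↔ B = 2/3 ↔ 1/2 = 5/6
(A ↔ B) → A = 5/6 → 2/3 = 5/6
¬C = ¬1/2 = 1/2
¬¬C = ¬1/2 = 1/2
C → A = 1/2 → 2/3 = 1
¬¬C ∨ (C → A) = 1/2 ∨ 1 = 1
((A ↔ B) → A) → (¬¬C ∨ (C → A)) = 5/6 → 1 = 1
¬A = ¬2/3 = 1/3
C → C = 1/2 → 1/2 = 1
(C → C) ↔ C = 1 ↔ 1/2 = 1/2
¬A ∨ ((C → C) ↔ C) = 1/3 ∨ 1/2 = 1/2
(((A ↔ B) → A) → (¬¬C ∨ (C → A))) ∨ (¬A ∨ ((C → C) ↔ C)) = 1 ∨ 1/2 = 1
B → C = 1/2 → 1/2 = 1
¬(B → C) = ¬1 = 0
¬(B → C) → C = 0 → 1/2 = 1
A ↔ A = 2/3 ↔ 2/3 = 1
(¬(B → C) → C) → (A ↔ A) = 1 → 1 = 1
¬((¬(B → C) → C) → (A ↔ A)) = ¬1 = 0
((((A ↔ B) → A) → (¬¬C ∨ (C → A))) ∨ (¬A ∨ ((C → C) ↔ C))) ∨ ¬((¬(B → C) → C) → (A ↔ A)) = 1 ∨ 0 = 1
¬B = ¬1/2 = 1/2
C → A = 1/2 → 2/3 = 1
C ∨ (C → A) = 1/2 ∨ 1 = 1
¬B ∨ (C ∨ (C → A)) = 1/2 ∨ 1 = 1
¬(¬B ∨ (C ∨ (C → A))) = ¬1 = 0
A → B = 2/3 → 1/2 = 5/6
C → A = 1/2 → 2/3 = 1
(A → B) ↔ (C → A) = 5/6 ↔ 1 = 5/6
B ∨ ((A → B) ↔ (C → A)) = 1/2 ∨ 5/6 = 5/6
¬(¬B ∨ (C ∨ (C → A))) ↔ (B ∨ ((A → B) ↔ (C → A))) = 0 ↔ 5/6 = 1/6
¬(¬(¬B ∨ (C ∨ (C → A))) ↔ (B ∨ ((A → B) ↔ (C → A)))) = ¬1/6 = 5/6
(((((A ↔ B) → A) → (¬¬C ∨ (C → A))) ∨ (¬A ∨ ((C → C) ↔ C))) ∨ ¬((¬(B → C) → C) → (A ↔ A))) → ¬(¬(¬B ∨ (C ∨ (C → A))) ↔ (B ∨ ((A → B) ↔ (C → A)))) = 1 → 5/6 = 5/6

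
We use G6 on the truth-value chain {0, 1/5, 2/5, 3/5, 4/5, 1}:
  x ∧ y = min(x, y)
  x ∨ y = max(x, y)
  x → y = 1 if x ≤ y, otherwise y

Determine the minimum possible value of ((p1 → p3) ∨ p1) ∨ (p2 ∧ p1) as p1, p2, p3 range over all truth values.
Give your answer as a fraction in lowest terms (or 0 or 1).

1/5

Take p1 = 1/5, p2 = 0, p3 = 0:
p1 → p3 = 1/5 → 0 = 0
(p1 → p3) ∨ p1 = 0 ∨ 1/5 = 1/5
p2 ∧ p1 = 0 ∧ 1/5 = 0
((p1 → p3) ∨ p1) ∨ (p2 ∧ p1) = 1/5 ∨ 0 = 1/5
No assignment yields a value below 1/5, so this is the minimum.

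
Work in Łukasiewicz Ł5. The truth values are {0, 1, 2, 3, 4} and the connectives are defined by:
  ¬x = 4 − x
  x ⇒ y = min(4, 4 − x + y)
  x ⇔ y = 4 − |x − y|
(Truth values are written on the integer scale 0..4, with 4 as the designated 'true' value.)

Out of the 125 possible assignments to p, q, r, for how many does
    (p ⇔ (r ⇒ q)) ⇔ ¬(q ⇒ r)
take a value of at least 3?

47

value 4: 16 assignments (counts)
value 3: 31 assignments (counts)
value 2: 31 assignments
value 1: 31 assignments
value 0: 16 assignments
So 47 of the 125 assignments meet the threshold.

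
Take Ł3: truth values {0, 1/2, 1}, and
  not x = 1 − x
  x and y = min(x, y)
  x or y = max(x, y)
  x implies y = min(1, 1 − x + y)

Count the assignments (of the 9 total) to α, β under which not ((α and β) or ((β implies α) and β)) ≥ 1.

α = 0, β = 0 ↦ 1  ≥
α = 0, β = 1/2 ↦ 1/2  <
α = 0, β = 1 ↦ 1  ≥
α = 1/2, β = 0 ↦ 1  ≥
α = 1/2, β = 1/2 ↦ 1/2  <
α = 1/2, β = 1 ↦ 1/2  <
α = 1, β = 0 ↦ 1  ≥
α = 1, β = 1/2 ↦ 1/2  <
α = 1, β = 1 ↦ 0  <
So 4 of the 9 assignments meet the threshold.

4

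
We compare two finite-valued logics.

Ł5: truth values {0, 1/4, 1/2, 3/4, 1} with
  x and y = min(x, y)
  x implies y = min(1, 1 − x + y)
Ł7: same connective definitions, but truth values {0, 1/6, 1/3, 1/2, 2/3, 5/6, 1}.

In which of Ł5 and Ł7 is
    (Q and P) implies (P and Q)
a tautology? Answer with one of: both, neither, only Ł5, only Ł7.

both

In Ł5: every assignment gives 1 — tautology.
In Ł7: every assignment gives 1 — tautology.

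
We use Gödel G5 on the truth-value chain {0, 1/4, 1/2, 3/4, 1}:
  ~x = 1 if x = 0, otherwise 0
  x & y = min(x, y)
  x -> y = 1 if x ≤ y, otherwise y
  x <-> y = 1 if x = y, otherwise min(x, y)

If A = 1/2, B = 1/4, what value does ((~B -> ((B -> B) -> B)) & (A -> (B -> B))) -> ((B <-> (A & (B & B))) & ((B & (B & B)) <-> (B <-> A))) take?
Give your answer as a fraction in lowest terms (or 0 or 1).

~B = ~1/4 = 0
B -> B = 1/4 -> 1/4 = 1
(B -> B) -> B = 1 -> 1/4 = 1/4
~B -> ((B -> B) -> B) = 0 -> 1/4 = 1
B -> B = 1/4 -> 1/4 = 1
A -> (B -> B) = 1/2 -> 1 = 1
(~B -> ((B -> B) -> B)) & (A -> (B -> B)) = 1 & 1 = 1
B & B = 1/4 & 1/4 = 1/4
A & (B & B) = 1/2 & 1/4 = 1/4
B <-> (A & (B & B)) = 1/4 <-> 1/4 = 1
B & B = 1/4 & 1/4 = 1/4
B & (B & B) = 1/4 & 1/4 = 1/4
B <-> A = 1/4 <-> 1/2 = 1/4
(B & (B & B)) <-> (B <-> A) = 1/4 <-> 1/4 = 1
(B <-> (A & (B & B))) & ((B & (B & B)) <-> (B <-> A)) = 1 & 1 = 1
((~B -> ((B -> B) -> B)) & (A -> (B -> B))) -> ((B <-> (A & (B & B))) & ((B & (B & B)) <-> (B <-> A))) = 1 -> 1 = 1

1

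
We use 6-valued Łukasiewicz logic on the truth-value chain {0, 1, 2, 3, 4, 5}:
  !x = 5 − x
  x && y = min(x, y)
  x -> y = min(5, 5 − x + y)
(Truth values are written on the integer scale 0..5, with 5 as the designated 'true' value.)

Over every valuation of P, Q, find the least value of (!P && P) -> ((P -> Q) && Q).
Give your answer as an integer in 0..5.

3

Take P = 2, Q = 0:
!P = !2 = 3
!P && P = 3 && 2 = 2
P -> Q = 2 -> 0 = 3
(P -> Q) && Q = 3 && 0 = 0
(!P && P) -> ((P -> Q) && Q) = 2 -> 0 = 3
No assignment yields a value below 3, so this is the minimum.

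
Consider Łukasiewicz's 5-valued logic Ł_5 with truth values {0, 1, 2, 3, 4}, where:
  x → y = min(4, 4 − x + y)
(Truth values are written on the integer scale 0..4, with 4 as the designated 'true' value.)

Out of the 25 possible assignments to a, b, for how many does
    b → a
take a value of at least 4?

value 4: 15 assignments (counts)
value 3: 4 assignments
value 2: 3 assignments
value 1: 2 assignments
value 0: 1 assignment
So 15 of the 25 assignments meet the threshold.

15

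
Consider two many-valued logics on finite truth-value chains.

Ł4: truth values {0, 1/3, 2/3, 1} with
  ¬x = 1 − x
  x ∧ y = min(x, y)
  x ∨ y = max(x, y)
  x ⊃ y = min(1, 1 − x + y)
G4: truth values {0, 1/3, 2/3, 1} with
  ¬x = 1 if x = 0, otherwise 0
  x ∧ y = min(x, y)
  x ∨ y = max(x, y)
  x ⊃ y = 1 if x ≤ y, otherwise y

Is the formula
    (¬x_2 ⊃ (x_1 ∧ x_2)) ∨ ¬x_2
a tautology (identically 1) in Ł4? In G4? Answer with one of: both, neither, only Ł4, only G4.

In Ł4: at x_1 = 0, x_2 = 1/3 the value is 2/3 — not a tautology.
In G4: every assignment gives 1 — tautology.

only G4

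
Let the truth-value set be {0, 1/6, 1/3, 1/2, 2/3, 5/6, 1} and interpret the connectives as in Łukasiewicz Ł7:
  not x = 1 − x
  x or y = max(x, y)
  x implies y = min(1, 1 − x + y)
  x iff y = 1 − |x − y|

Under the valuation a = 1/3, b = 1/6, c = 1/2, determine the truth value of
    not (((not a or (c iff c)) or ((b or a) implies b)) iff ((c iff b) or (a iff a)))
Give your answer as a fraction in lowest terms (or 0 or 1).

not a = not 1/3 = 2/3
c iff c = 1/2 iff 1/2 = 1
not a or (c iff c) = 2/3 or 1 = 1
b or a = 1/6 or 1/3 = 1/3
(b or a) implies b = 1/3 implies 1/6 = 5/6
(not a or (c iff c)) or ((b or a) implies b) = 1 or 5/6 = 1
c iff b = 1/2 iff 1/6 = 2/3
a iff a = 1/3 iff 1/3 = 1
(c iff b) or (a iff a) = 2/3 or 1 = 1
((not a or (c iff c)) or ((b or a) implies b)) iff ((c iff b) or (a iff a)) = 1 iff 1 = 1
not (((not a or (c iff c)) or ((b or a) implies b)) iff ((c iff b) or (a iff a))) = not 1 = 0

0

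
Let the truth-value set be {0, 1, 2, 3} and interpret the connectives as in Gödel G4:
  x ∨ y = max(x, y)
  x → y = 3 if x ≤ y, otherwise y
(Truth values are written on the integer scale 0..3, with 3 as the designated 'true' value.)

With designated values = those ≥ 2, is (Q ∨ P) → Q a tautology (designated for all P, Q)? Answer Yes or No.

No

Counterexample: take P = 1, Q = 0.
Q ∨ P = 0 ∨ 1 = 1
(Q ∨ P) → Q = 1 → 0 = 0
This gives 0, which is below 2.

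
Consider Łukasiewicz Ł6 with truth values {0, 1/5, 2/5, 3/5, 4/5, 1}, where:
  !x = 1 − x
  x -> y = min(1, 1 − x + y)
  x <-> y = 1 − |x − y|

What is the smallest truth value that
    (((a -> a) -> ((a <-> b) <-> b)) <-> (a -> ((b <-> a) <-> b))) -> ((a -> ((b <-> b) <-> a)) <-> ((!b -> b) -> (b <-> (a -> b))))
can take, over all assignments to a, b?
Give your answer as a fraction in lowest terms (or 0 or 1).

3/5

Take a = 1/5, b = 3/5:
a -> a = 1/5 -> 1/5 = 1
a <-> b = 1/5 <-> 3/5 = 3/5
(a <-> b) <-> b = 3/5 <-> 3/5 = 1
(a -> a) -> ((a <-> b) <-> b) = 1 -> 1 = 1
b <-> a = 3/5 <-> 1/5 = 3/5
(b <-> a) <-> b = 3/5 <-> 3/5 = 1
a -> ((b <-> a) <-> b) = 1/5 -> 1 = 1
((a -> a) -> ((a <-> b) <-> b)) <-> (a -> ((b <-> a) <-> b)) = 1 <-> 1 = 1
b <-> b = 3/5 <-> 3/5 = 1
(b <-> b) <-> a = 1 <-> 1/5 = 1/5
a -> ((b <-> b) <-> a) = 1/5 -> 1/5 = 1
!b = !3/5 = 2/5
!b -> b = 2/5 -> 3/5 = 1
a -> b = 1/5 -> 3/5 = 1
b <-> (a -> b) = 3/5 <-> 1 = 3/5
(!b -> b) -> (b <-> (a -> b)) = 1 -> 3/5 = 3/5
(a -> ((b <-> b) <-> a)) <-> ((!b -> b) -> (b <-> (a -> b))) = 1 <-> 3/5 = 3/5
(((a -> a) -> ((a <-> b) <-> b)) <-> (a -> ((b <-> a) <-> b))) -> ((a -> ((b <-> b) <-> a)) <-> ((!b -> b) -> (b <-> (a -> b)))) = 1 -> 3/5 = 3/5
No assignment yields a value below 3/5, so this is the minimum.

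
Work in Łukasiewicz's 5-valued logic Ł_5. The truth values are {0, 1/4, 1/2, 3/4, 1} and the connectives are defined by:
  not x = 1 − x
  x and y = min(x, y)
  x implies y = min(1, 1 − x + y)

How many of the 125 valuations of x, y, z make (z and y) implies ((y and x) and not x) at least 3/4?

98

value 1: 71 assignments (counts)
value 3/4: 27 assignments (counts)
value 1/2: 17 assignments
value 1/4: 8 assignments
value 0: 2 assignments
So 98 of the 125 assignments meet the threshold.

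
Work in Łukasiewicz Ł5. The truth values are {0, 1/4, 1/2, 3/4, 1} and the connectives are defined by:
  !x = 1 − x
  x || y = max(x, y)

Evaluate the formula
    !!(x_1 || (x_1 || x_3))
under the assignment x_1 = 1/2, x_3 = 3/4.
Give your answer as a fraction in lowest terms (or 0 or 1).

x_1 || x_3 = 1/2 || 3/4 = 3/4
x_1 || (x_1 || x_3) = 1/2 || 3/4 = 3/4
!(x_1 || (x_1 || x_3)) = !3/4 = 1/4
!!(x_1 || (x_1 || x_3)) = !1/4 = 3/4

3/4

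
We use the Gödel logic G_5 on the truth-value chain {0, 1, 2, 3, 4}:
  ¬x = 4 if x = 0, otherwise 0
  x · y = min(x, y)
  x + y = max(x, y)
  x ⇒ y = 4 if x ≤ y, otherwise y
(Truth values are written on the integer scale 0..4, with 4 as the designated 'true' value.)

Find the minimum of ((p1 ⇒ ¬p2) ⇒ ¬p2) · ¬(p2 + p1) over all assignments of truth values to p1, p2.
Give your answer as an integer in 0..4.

0

Take p1 = 0, p2 = 1:
¬p2 = ¬1 = 0
p1 ⇒ ¬p2 = 0 ⇒ 0 = 4
¬p2 = ¬1 = 0
(p1 ⇒ ¬p2) ⇒ ¬p2 = 4 ⇒ 0 = 0
p2 + p1 = 1 + 0 = 1
¬(p2 + p1) = ¬1 = 0
((p1 ⇒ ¬p2) ⇒ ¬p2) · ¬(p2 + p1) = 0 · 0 = 0
No assignment yields a value below 0, so this is the minimum.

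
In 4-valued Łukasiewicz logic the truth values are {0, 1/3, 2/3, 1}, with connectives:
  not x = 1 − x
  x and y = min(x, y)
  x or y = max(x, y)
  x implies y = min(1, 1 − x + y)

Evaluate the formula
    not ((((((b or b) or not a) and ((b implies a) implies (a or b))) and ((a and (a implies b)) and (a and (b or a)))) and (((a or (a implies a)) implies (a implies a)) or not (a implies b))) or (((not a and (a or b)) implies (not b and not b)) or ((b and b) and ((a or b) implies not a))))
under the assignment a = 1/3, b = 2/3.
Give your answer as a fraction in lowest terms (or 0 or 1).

1/3

b or b = 2/3 or 2/3 = 2/3
not a = not 1/3 = 2/3
(b or b) or not a = 2/3 or 2/3 = 2/3
b implies a = 2/3 implies 1/3 = 2/3
a or b = 1/3 or 2/3 = 2/3
(b implies a) implies (a or b) = 2/3 implies 2/3 = 1
((b or b) or not a) and ((b implies a) implies (a or b)) = 2/3 and 1 = 2/3
a implies b = 1/3 implies 2/3 = 1
a and (a implies b) = 1/3 and 1 = 1/3
b or a = 2/3 or 1/3 = 2/3
a and (b or a) = 1/3 and 2/3 = 1/3
(a and (a implies b)) and (a and (b or a)) = 1/3 and 1/3 = 1/3
(((b or b) or not a) and ((b implies a) implies (a or b))) and ((a and (a implies b)) and (a and (b or a))) = 2/3 and 1/3 = 1/3
a implies a = 1/3 implies 1/3 = 1
a or (a implies a) = 1/3 or 1 = 1
a implies a = 1/3 implies 1/3 = 1
(a or (a implies a)) implies (a implies a) = 1 implies 1 = 1
a implies b = 1/3 implies 2/3 = 1
not (a implies b) = not 1 = 0
((a or (a implies a)) implies (a implies a)) or not (a implies b) = 1 or 0 = 1
((((b or b) or not a) and ((b implies a) implies (a or b))) and ((a and (a implies b)) and (a and (b or a)))) and (((a or (a implies a)) implies (a implies a)) or not (a implies b)) = 1/3 and 1 = 1/3
not a = not 1/3 = 2/3
a or b = 1/3 or 2/3 = 2/3
not a and (a or b) = 2/3 and 2/3 = 2/3
not b = not 2/3 = 1/3
not b = not 2/3 = 1/3
not b and not b = 1/3 and 1/3 = 1/3
(not a and (a or b)) implies (not b and not b) = 2/3 implies 1/3 = 2/3
b and b = 2/3 and 2/3 = 2/3
a or b = 1/3 or 2/3 = 2/3
not a = not 1/3 = 2/3
(a or b) implies not a = 2/3 implies 2/3 = 1
(b and b) and ((a or b) implies not a) = 2/3 and 1 = 2/3
((not a and (a or b)) implies (not b and not b)) or ((b and b) and ((a or b) implies not a)) = 2/3 or 2/3 = 2/3
(((((b or b) or not a) and ((b implies a) implies (a or b))) and ((a and (a implies b)) and (a and (b or a)))) and (((a or (a implies a)) implies (a implies a)) or not (a implies b))) or (((not a and (a or b)) implies (not b and not b)) or ((b and b) and ((a or b) implies not a))) = 1/3 or 2/3 = 2/3
not ((((((b or b) or not a) and ((b implies a) implies (a or b))) and ((a and (a implies b)) and (a and (b or a)))) and (((a or (a implies a)) implies (a implies a)) or not (a implies b))) or (((not a and (a or b)) implies (not b and not b)) or ((b and b) and ((a or b) implies not a)))) = not 2/3 = 1/3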